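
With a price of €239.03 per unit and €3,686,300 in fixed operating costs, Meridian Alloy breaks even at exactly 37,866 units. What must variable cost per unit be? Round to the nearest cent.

Contribution per unit must be FC / Q = €3,686,300 / 37,866 = €97.3512.
Hence VC = price − CM = €239.03 − €97.3512 = €141.68.

€141.68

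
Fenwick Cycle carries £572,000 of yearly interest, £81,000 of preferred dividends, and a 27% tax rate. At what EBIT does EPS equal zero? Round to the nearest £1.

Preferred dividends are paid after tax, so their pre-tax equivalent is £81,000 ÷ (1 − 0.27) = £110,958.90.
EPS = 0 when EBIT covers interest plus the pre-tax preferred burden: £572,000 + £110,958.90 = £682,958.90.

£682,959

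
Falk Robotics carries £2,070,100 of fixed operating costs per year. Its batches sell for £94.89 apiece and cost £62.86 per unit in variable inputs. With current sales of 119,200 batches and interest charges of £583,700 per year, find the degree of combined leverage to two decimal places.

3.28

Contribution at this volume is 119,200 × £32.03 = £3,817,976.00.
Subtracting fixed costs: EBIT = £3,817,976.00 − £2,070,100 = £1,747,876.00. Interest = £583,700.00.
DOL = £3,817,976.00 ÷ £1,747,876.00 = 2.1844; DFL = £1,747,876.00 ÷ £1,164,176.00 = 1.5014.
Combined leverage = 2.1844 × 1.5014 = 3.2797.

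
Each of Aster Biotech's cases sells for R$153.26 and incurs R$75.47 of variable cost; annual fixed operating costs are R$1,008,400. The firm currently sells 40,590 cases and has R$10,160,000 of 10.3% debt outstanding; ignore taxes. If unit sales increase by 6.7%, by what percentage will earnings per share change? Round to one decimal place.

+19.2%

Contribution at this volume is 40,590 × R$77.79 = R$3,157,496.10.
Subtracting fixed costs: EBIT = R$3,157,496.10 − R$1,008,400 = R$2,149,096.10.
After interest of R$1,046,480.00, pre-tax earnings = R$1,102,616.10.
DCL = total CM / (EBIT − I) = R$3,157,496.10 / R$1,102,616.10 = 2.8636.
%ΔEPS = DCL × %ΔSales = 2.8636 × +6.7% = +19.2%.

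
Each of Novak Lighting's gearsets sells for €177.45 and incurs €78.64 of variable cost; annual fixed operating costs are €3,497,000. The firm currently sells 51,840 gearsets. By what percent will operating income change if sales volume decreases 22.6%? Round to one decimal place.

Contribution at this volume is 51,840 × €98.81 = €5,122,310.40.
EBIT = €5,122,310.40 − €3,497,000 = €1,625,310.40.
So DOL = total CM / EBIT = €5,122,310.40 / €1,625,310.40 = 3.1516.
Operating income changes by 3.1516 × -22.6% = -71.2%.

-71.2%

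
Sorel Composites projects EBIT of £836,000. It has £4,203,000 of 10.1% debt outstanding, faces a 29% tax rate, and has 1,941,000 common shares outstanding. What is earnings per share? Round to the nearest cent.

Pre-tax income = £836,000 − £424,503.00 = £411,497.00.
Net income = £411,497.00 × (1 − 0.29) = £292,162.87.
Per share: £292,162.87 / 1,941,000 shares = £0.15.

£0.15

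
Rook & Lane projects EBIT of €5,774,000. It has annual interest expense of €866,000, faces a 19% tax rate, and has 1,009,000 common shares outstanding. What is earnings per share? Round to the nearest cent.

€3.94

Interest = €866,000.00, so EBT = €5,774,000 − €866,000.00 = €4,908,000.00.
Net income = €4,908,000.00 × (1 − 0.19) = €3,975,480.00.
EPS = €3,975,480.00 ÷ 1,009,000 = €3.94.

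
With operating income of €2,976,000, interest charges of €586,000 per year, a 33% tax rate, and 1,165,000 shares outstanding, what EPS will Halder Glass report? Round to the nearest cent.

€1.37

Pre-tax income = €2,976,000 − €586,000.00 = €2,390,000.00.
After tax at 33%: net income = €2,390,000.00 × 0.67 = €1,601,300.00.
Per share: €1,601,300.00 / 1,165,000 shares = €1.37.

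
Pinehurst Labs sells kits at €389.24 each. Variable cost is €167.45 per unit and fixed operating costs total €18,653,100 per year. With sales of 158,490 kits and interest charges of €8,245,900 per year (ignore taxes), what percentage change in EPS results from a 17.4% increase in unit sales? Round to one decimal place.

+74.1%

At 158,490 units, contribution = 158,490 × €221.79 = €35,151,497.10.
Operating income = contribution − fixed costs = €35,151,497.10 − €18,653,100 = €16,498,397.10.
After interest of €8,245,900.00, pre-tax earnings = €8,252,497.10.
Degree of combined leverage = contribution ÷ (EBIT − I) = €35,151,497.10 ÷ €8,252,497.10 = 4.2595.
%ΔEPS = DCL × %ΔSales = 4.2595 × +17.4% = +74.1%.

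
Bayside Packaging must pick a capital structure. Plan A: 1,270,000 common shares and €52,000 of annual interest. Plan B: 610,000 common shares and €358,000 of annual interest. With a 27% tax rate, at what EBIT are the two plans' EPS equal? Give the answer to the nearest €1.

€640,818

At indifference, (EBIT − 52,000)(1 − t)/1,270,000 = (EBIT − 358,000)(1 − t)/610,000.
Cancelling (1 − t) and cross-multiplying: 610,000·(EBIT − 52,000) = 1,270,000·(EBIT − 358,000).
Solving, EBIT = (358,000·1,270,000 − 52,000·610,000) / (1,270,000 − 610,000) = 422,940,000,000 / 660,000 = 640,818.18.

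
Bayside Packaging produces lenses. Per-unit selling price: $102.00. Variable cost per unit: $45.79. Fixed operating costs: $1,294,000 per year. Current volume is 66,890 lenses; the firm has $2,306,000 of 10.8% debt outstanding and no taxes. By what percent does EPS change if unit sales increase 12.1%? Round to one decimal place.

At 66,890 units, contribution = 66,890 × $56.21 = $3,759,886.90.
Subtracting fixed costs: EBIT = $3,759,886.90 − $1,294,000 = $2,465,886.90.
Interest = $249,048.00, so EBIT − I = $2,216,838.90.
Degree of combined leverage = contribution ÷ (EBIT − I) = $3,759,886.90 ÷ $2,216,838.90 = 1.6961.
%ΔEPS = DCL × %ΔSales = 1.6961 × +12.1% = +20.5%.

+20.5%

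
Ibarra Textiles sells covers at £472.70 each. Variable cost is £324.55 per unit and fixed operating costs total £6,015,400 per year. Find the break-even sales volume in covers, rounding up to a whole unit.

Each unit contributes £472.70 − £324.55 = £148.15.
Break-even Q = £6,015,400 / £148.15 = 40,603.44 → 40,604 covers.

40,604 covers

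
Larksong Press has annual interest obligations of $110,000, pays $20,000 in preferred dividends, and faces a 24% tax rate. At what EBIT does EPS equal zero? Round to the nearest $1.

$136,316

Grossing the preferred dividend up to pre-tax terms: $20,000 / (1 − 0.24) = $26,315.79.
EPS = 0 when EBIT covers interest plus the pre-tax preferred burden: $110,000 + $26,315.79 = $136,315.79.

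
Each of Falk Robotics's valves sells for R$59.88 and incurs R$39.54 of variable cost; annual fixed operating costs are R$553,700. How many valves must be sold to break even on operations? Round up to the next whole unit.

27,223 valves

Unit CM = price − variable cost = R$59.88 − R$39.54 = R$20.34.
Break-even volume = fixed costs ÷ CM per unit = R$553,700 ÷ R$20.34 = 27,222.22, so 27,223 valves.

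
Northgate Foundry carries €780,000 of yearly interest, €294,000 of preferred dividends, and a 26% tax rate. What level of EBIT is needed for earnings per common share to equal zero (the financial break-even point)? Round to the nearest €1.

€1,177,297

Grossing the preferred dividend up to pre-tax terms: €294,000 / (1 − 0.26) = €397,297.30.
EPS = 0 when EBIT covers interest plus the pre-tax preferred burden: €780,000 + €397,297.30 = €1,177,297.30.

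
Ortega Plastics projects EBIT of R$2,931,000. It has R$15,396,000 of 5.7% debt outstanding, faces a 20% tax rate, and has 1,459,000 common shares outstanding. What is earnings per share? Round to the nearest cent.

R$1.13

Interest = R$877,572.00, so EBT = R$2,931,000 − R$877,572.00 = R$2,053,428.00.
Net income = R$2,053,428.00 × (1 − 0.20) = R$1,642,742.40.
Per share: R$1,642,742.40 / 1,459,000 shares = R$1.13.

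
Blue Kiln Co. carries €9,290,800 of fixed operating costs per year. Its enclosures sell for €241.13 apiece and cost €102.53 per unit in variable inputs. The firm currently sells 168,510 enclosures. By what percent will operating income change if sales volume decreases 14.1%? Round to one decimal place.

-23.4%

Contribution at this volume is 168,510 × €138.60 = €23,355,486.00.
EBIT = €23,355,486.00 − €9,290,800 = €14,064,686.00.
Degree of operating leverage = €23,355,486.00 / €14,064,686.00 = 1.6606.
Operating income changes by 1.6606 × -14.1% = -23.4%.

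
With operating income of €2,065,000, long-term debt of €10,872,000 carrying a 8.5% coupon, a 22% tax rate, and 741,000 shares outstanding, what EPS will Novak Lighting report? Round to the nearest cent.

Pre-tax income = €2,065,000 − €924,120.00 = €1,140,880.00.
Net income = €1,140,880.00 × (1 − 0.22) = €889,886.40.
EPS = €889,886.40 ÷ 741,000 = €1.20.

€1.20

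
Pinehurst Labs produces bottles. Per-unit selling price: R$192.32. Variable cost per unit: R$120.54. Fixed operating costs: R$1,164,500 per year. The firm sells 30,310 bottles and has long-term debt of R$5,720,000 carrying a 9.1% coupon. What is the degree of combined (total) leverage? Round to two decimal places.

4.43

Contribution at this volume is 30,310 × R$71.78 = R$2,175,651.80.
Operating income = contribution − fixed costs = R$2,175,651.80 − R$1,164,500 = R$1,011,151.80. Interest = R$520,520.00, so EBIT − I = R$490,631.80.
Degree of total leverage = total CM / (EBIT − interest) = R$2,175,651.80 / R$490,631.80 = 4.4344.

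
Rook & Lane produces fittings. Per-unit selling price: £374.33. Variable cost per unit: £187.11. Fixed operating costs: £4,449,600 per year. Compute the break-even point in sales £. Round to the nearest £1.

£8,896,586

CM per unit = £374.33 − £187.11 = £187.22; CM ratio = £187.22 / £374.33 = 0.5001.
Break-even revenue = fixed costs × price ÷ CM = £4,449,600 × £374.33 ÷ £187.22 = £8,896,586.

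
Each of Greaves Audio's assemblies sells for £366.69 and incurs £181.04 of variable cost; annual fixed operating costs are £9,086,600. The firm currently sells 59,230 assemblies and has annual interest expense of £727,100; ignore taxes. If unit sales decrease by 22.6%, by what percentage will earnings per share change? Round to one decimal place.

Total contribution margin = 59,230 × £185.65 = £10,996,049.50.
Subtracting fixed costs: EBIT = £10,996,049.50 − £9,086,600 = £1,909,449.50.
Interest = £727,100.00, so EBIT − I = £1,182,349.50.
Degree of combined leverage = contribution ÷ (EBIT − I) = £10,996,049.50 ÷ £1,182,349.50 = 9.3002.
EPS therefore changes by 9.3002 × (-22.6%) = -210.2%.

-210.2%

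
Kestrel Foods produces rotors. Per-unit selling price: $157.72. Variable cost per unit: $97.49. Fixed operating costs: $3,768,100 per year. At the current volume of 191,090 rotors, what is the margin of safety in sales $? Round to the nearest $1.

$20,271,460

Unit CM = price − variable cost = $157.72 − $97.49 = $60.23. Break-even units = $3,768,100 ÷ $60.23 = 62,561.85; break-even revenue = 62,561.85 × $157.72 = $9,867,254.39.
Actual sales revenue = 191,090 × $157.72 = $30,138,714.80.
Margin of safety = $30,138,714.80 − $9,867,254.39 = $20,271,460.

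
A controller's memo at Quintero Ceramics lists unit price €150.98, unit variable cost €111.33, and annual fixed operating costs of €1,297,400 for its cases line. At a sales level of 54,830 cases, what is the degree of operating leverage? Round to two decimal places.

2.48

Contribution at this volume is 54,830 × €39.65 = €2,174,009.50.
Subtracting fixed costs: EBIT = €2,174,009.50 − €1,297,400 = €876,609.50.
So DOL = total CM / EBIT = €2,174,009.50 / €876,609.50 = 2.4800.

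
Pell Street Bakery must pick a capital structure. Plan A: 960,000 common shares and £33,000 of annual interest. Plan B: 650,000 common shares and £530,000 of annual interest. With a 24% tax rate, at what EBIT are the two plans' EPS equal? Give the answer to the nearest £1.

Set EPS_A = EPS_B: (EBIT − £33,000)(1 − 0.24) ÷ 960,000 = (EBIT − £530,000)(1 − 0.24) ÷ 650,000.
Cancelling (1 − t) and cross-multiplying: 650,000·(EBIT − 33,000) = 960,000·(EBIT − 530,000).
EBIT × (960,000 − 650,000) = 530,000 × 960,000 − 33,000 × 650,000 = 487,350,000,000, so EBIT = 487,350,000,000 ÷ 310,000 = 1,572,096.77.

£1,572,097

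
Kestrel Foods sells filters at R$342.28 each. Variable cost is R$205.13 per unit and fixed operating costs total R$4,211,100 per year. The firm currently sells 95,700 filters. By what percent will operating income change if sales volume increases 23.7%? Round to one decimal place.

Total contribution margin = 95,700 × R$137.15 = R$13,125,255.00.
Operating income = contribution − fixed costs = R$13,125,255.00 − R$4,211,100 = R$8,914,155.00.
Degree of operating leverage = R$13,125,255.00 / R$8,914,155.00 = 1.4724.
Operating income changes by 1.4724 × +23.7% = +34.9%.

+34.9%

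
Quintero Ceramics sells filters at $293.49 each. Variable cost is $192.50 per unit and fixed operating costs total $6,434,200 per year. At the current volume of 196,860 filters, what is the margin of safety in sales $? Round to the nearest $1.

Contribution margin per unit = $293.49 − $192.50 = $100.99. Break-even units = $6,434,200 ÷ $100.99 = 63,711.26; break-even revenue = 63,711.26 × $293.49 = $18,698,617.27.
Current sales = 196,860 × $293.49 = $57,776,441.40.
Margin of safety = $57,776,441.40 − $18,698,617.27 = $39,077,824.

$39,077,824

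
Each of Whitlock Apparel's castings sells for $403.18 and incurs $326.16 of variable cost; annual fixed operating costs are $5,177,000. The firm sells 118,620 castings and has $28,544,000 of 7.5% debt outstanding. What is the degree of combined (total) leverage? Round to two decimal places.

5.02

Contribution at this volume is 118,620 × $77.02 = $9,136,112.40.
Subtracting fixed costs: EBIT = $9,136,112.40 − $5,177,000 = $3,959,112.40. Interest = $2,140,800.00.
DOL = $9,136,112.40 ÷ $3,959,112.40 = 2.3076; DFL = $3,959,112.40 ÷ $1,818,312.40 = 2.1774.
DCL = DOL × DFL = 2.3076 × 2.1774 = 5.0246.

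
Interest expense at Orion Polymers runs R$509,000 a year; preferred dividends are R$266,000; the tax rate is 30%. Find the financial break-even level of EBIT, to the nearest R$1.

R$889,000

Preferred dividends are paid after tax, so their pre-tax equivalent is R$266,000 ÷ (1 − 0.30) = R$380,000.00.
EPS = 0 when EBIT covers interest plus the pre-tax preferred burden: R$509,000 + R$380,000.00 = R$889,000.00.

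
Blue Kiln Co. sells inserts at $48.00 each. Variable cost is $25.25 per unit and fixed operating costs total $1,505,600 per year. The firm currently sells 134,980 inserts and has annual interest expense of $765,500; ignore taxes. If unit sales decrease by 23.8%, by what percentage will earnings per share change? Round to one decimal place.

-91.4%

Total contribution margin = 134,980 × $22.75 = $3,070,795.00.
EBIT = $3,070,795.00 − $1,505,600 = $1,565,195.00.
Interest = $765,500.00, so EBIT − I = $799,695.00.
Degree of combined leverage = contribution ÷ (EBIT − I) = $3,070,795.00 ÷ $799,695.00 = 3.8400.
EPS therefore changes by 3.8400 × (-23.8%) = -91.4%.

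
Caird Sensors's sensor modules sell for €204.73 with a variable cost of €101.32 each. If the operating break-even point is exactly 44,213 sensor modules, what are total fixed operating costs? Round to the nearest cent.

Each unit contributes €204.73 − €101.32 = €103.41.
Since BE = FC / CM, FC = 44,213 × €103.41 = €4,572,066.33.

€4,572,066.33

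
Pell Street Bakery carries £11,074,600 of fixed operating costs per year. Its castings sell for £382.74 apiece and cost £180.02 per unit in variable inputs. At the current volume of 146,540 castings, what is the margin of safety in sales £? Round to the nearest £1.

Each unit contributes £382.74 − £180.02 = £202.72. Break-even units = £11,074,600 ÷ £202.72 = 54,630.03; break-even revenue = 54,630.03 × £382.74 = £20,909,098.28.
Actual sales revenue = 146,540 × £382.74 = £56,086,719.60.
Margin of safety = £56,086,719.60 − £20,909,098.28 = £35,177,621.

£35,177,621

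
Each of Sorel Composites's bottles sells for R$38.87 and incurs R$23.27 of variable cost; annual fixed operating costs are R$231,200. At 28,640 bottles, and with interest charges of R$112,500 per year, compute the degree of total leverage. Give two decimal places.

At 28,640 units, contribution = 28,640 × R$15.60 = R$446,784.00.
Operating income = contribution − fixed costs = R$446,784.00 − R$231,200 = R$215,584.00. Interest = R$112,500.00.
DOL = R$446,784.00 ÷ R$215,584.00 = 2.0724; DFL = R$215,584.00 ÷ R$103,084.00 = 2.0913.
DCL = DOL × DFL = 2.0724 × 2.0913 = 4.3340.

4.33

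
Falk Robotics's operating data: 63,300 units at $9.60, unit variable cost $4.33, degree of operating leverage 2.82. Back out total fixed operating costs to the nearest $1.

Contribution at this volume is 63,300 × $5.27 = $333,591.00.
DOL = contribution / EBIT, so EBIT = $333,591.00 / 2.82 = $118,294.68.
And FC = contribution − EBIT = $333,591.00 − $118,294.68 = $215,296.

$215,296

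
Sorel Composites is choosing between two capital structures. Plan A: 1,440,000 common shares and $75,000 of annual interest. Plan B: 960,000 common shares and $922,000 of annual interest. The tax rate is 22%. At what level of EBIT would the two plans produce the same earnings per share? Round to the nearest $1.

$2,616,000

Set EPS_A = EPS_B: (EBIT − $75,000)(1 − 0.22) ÷ 1,440,000 = (EBIT − $922,000)(1 − 0.22) ÷ 960,000.
The (1 − t) factor cancels: (EBIT − 75,000) × 960,000 = (EBIT − 922,000) × 1,440,000.
EBIT × (1,440,000 − 960,000) = 922,000 × 1,440,000 − 75,000 × 960,000 = 1,255,680,000,000, so EBIT = 1,255,680,000,000 ÷ 480,000 = 2,616,000.00.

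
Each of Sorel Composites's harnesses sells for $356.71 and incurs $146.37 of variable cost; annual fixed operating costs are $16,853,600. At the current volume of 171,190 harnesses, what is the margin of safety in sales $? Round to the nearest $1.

$32,483,614

Each unit contributes $356.71 − $146.37 = $210.34. Break-even units = $16,853,600 ÷ $210.34 = 80,125.51; break-even revenue = 80,125.51 × $356.71 = $28,581,571.06.
Current sales = 171,190 × $356.71 = $61,065,184.90.
Margin of safety = $61,065,184.90 − $28,581,571.06 = $32,483,614.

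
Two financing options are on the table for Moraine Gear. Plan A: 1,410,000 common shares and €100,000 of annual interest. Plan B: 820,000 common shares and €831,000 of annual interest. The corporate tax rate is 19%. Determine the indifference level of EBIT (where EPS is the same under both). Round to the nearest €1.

Set EPS_A = EPS_B: (EBIT − €100,000)(1 − 0.19) ÷ 1,410,000 = (EBIT − €831,000)(1 − 0.19) ÷ 820,000.
Cancelling (1 − t) and cross-multiplying: 820,000·(EBIT − 100,000) = 1,410,000·(EBIT − 831,000).
EBIT × (1,410,000 − 820,000) = 831,000 × 1,410,000 − 100,000 × 820,000 = 1,089,710,000,000, so EBIT = 1,089,710,000,000 ÷ 590,000 = 1,846,966.10.

€1,846,966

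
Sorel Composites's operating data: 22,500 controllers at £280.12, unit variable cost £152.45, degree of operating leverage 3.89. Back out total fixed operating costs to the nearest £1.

Total contribution margin = 22,500 × £127.67 = £2,872,575.00.
DOL = contribution / EBIT, so EBIT = £2,872,575.00 / 3.89 = £738,451.16.
Fixed costs = CM − EBIT = £2,872,575.00 − £738,451.16 = £2,134,124.

£2,134,124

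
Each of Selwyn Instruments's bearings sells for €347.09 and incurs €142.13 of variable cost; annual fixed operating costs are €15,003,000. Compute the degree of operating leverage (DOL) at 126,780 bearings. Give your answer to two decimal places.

2.37

At 126,780 units, contribution = 126,780 × €204.96 = €25,984,828.80.
Operating income = contribution − fixed costs = €25,984,828.80 − €15,003,000 = €10,981,828.80.
Degree of operating leverage = €25,984,828.80 / €10,981,828.80 = 2.3662.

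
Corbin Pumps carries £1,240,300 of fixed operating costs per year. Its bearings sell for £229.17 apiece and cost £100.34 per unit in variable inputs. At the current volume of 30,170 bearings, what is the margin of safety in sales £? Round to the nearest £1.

£4,707,744

Contribution margin per unit = £229.17 − £100.34 = £128.83. Break-even units = £1,240,300 ÷ £128.83 = 9,627.42; break-even revenue = 9,627.42 × £229.17 = £2,206,314.92.
Actual sales revenue = 30,170 × £229.17 = £6,914,058.90.
Margin of safety = £6,914,058.90 − £2,206,314.92 = £4,707,744.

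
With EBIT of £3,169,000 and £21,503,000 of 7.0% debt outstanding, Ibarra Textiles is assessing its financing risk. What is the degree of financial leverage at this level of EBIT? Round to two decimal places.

1.90

Interest = £1,505,210.00.
DFL = EBIT ÷ (EBIT − I) = £3,169,000 ÷ (£3,169,000 − £1,505,210.00) = £3,169,000 ÷ £1,663,790.00 = 1.9047.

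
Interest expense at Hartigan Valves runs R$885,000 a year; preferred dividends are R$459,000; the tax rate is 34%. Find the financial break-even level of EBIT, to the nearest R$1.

Preferred dividends are paid after tax, so their pre-tax equivalent is R$459,000 ÷ (1 − 0.34) = R$695,454.55.
EPS = 0 when EBIT covers interest plus the pre-tax preferred burden: R$885,000 + R$695,454.55 = R$1,580,454.55.

R$1,580,455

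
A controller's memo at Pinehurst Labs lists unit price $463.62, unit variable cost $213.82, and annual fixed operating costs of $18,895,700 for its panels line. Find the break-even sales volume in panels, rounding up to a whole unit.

Unit CM = price − variable cost = $463.62 − $213.82 = $249.80.
Break-even Q = $18,895,700 / $249.80 = 75,643.31 → 75,644 panels.

75,644 panels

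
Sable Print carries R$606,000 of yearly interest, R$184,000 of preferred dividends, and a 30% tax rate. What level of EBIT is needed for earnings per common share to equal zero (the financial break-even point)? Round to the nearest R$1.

Grossing the preferred dividend up to pre-tax terms: R$184,000 / (1 − 0.30) = R$262,857.14.
EPS = 0 when EBIT covers interest plus the pre-tax preferred burden: R$606,000 + R$262,857.14 = R$868,857.14.

R$868,857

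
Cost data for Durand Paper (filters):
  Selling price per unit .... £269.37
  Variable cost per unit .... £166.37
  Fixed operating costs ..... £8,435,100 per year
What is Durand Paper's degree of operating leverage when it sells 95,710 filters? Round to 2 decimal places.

Contribution at this volume is 95,710 × £103.00 = £9,858,130.00.
EBIT = £9,858,130.00 − £8,435,100 = £1,423,030.00.
DOL = contribution ÷ EBIT = £9,858,130.00 ÷ £1,423,030.00 = 6.9276.

6.93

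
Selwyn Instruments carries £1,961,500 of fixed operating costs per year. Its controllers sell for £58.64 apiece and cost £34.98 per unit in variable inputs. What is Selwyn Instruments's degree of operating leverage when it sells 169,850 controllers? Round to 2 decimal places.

At 169,850 units, contribution = 169,850 × £23.66 = £4,018,651.00.
Subtracting fixed costs: EBIT = £4,018,651.00 − £1,961,500 = £2,057,151.00.
DOL = contribution ÷ EBIT = £4,018,651.00 ÷ £2,057,151.00 = 1.9535.

1.95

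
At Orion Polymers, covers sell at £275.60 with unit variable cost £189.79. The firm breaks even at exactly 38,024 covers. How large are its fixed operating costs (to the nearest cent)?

£3,262,839.44

Contribution margin per unit = £275.60 − £189.79 = £85.81.
Since BE = FC / CM, FC = 38,024 × £85.81 = £3,262,839.44.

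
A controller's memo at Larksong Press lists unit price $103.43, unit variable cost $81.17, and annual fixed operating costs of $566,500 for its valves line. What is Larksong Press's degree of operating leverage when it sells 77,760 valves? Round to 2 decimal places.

1.49

Contribution at this volume is 77,760 × $22.26 = $1,730,937.60.
EBIT = $1,730,937.60 − $566,500 = $1,164,437.60.
So DOL = total CM / EBIT = $1,730,937.60 / $1,164,437.60 = 1.4865.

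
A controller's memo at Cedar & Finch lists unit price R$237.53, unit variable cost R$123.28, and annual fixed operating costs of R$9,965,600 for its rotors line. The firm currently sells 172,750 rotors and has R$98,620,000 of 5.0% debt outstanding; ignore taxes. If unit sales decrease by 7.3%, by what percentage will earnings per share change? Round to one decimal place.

-29.8%

Contribution at this volume is 172,750 × R$114.25 = R$19,736,687.50.
Operating income = contribution − fixed costs = R$19,736,687.50 − R$9,965,600 = R$9,771,087.50.
Interest = R$4,931,000.00, so EBIT − I = R$4,840,087.50.
Degree of combined leverage = contribution ÷ (EBIT − I) = R$19,736,687.50 ÷ R$4,840,087.50 = 4.0778.
EPS therefore changes by 4.0778 × (-7.3%) = -29.8%.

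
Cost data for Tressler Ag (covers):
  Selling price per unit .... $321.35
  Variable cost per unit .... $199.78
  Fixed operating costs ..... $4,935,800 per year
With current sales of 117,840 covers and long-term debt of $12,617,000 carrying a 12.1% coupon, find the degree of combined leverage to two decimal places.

1.82

Total contribution margin = 117,840 × $121.57 = $14,325,808.80.
EBIT = $14,325,808.80 − $4,935,800 = $9,390,008.80. Interest = $1,526,657.00.
DOL = $14,325,808.80 ÷ $9,390,008.80 = 1.5256; DFL = $9,390,008.80 ÷ $7,863,351.80 = 1.1941.
DCL = DOL × DFL = 1.5256 × 1.1941 = 1.8217.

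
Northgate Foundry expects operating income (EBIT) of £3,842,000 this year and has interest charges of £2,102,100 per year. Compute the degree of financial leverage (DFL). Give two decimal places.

2.21

Annual interest charges come to £2,102,100.00.
DFL = EBIT ÷ (EBIT − I) = £3,842,000 ÷ (£3,842,000 − £2,102,100.00) = £3,842,000 ÷ £1,739,900.00 = 2.2082.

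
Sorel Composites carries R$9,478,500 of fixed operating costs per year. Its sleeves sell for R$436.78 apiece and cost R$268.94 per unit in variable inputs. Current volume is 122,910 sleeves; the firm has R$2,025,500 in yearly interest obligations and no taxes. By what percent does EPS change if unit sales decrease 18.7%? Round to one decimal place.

At 122,910 units, contribution = 122,910 × R$167.84 = R$20,629,214.40.
Subtracting fixed costs: EBIT = R$20,629,214.40 − R$9,478,500 = R$11,150,714.40.
After interest of R$2,025,500.00, pre-tax earnings = R$9,125,214.40.
DCL = total CM / (EBIT − I) = R$20,629,214.40 / R$9,125,214.40 = 2.2607.
%ΔEPS = DCL × %ΔSales = 2.2607 × -18.7% = -42.3%.

-42.3%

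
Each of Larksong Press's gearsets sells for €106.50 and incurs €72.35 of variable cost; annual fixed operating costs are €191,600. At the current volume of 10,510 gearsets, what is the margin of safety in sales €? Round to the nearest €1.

Unit CM = price − variable cost = €106.50 − €72.35 = €34.15. Break-even units = €191,600 ÷ €34.15 = 5,610.54; break-even revenue = 5,610.54 × €106.50 = €597,522.69.
Actual sales revenue = 10,510 × €106.50 = €1,119,315.00.
Margin of safety = €1,119,315.00 − €597,522.69 = €521,792.

€521,792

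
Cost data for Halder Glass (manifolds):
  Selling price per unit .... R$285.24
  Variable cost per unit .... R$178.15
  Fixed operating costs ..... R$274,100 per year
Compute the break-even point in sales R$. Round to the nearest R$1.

CM per unit = R$285.24 − R$178.15 = R$107.09; CM ratio = R$107.09 / R$285.24 = 0.3754.
Break-even sales = FC ÷ CM ratio = R$274,100 × R$285.24 / R$107.09 = R$730,080.

R$730,080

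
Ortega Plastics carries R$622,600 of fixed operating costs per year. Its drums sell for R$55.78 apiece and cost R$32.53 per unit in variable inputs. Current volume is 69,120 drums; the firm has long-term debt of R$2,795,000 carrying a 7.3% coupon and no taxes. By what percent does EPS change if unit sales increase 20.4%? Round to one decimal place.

+42.0%

At 69,120 units, contribution = 69,120 × R$23.25 = R$1,607,040.00.
Subtracting fixed costs: EBIT = R$1,607,040.00 − R$622,600 = R$984,440.00.
Interest = R$204,035.00, so EBIT − I = R$780,405.00.
Degree of combined leverage = contribution ÷ (EBIT − I) = R$1,607,040.00 ÷ R$780,405.00 = 2.0592.
EPS therefore changes by 2.0592 × (+20.4%) = +42.0%.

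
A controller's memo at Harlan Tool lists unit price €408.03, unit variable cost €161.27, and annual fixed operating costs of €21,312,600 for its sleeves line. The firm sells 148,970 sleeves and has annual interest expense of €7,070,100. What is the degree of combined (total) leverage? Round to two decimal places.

4.39

Contribution at this volume is 148,970 × €246.76 = €36,759,837.20.
Subtracting fixed costs: EBIT = €36,759,837.20 − €21,312,600 = €15,447,237.20. Interest = €7,070,100.00, so EBIT − I = €8,377,137.20.
DCL = contribution ÷ (EBIT − I) = €36,759,837.20 ÷ €8,377,137.20 = 4.3881.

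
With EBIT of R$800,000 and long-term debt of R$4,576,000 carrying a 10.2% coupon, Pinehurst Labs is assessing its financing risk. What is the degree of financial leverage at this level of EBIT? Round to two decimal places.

2.40

Interest = R$466,752.00.
DFL = EBIT ÷ (EBIT − I) = R$800,000 ÷ (R$800,000 − R$466,752.00) = R$800,000 ÷ R$333,248.00 = 2.4006.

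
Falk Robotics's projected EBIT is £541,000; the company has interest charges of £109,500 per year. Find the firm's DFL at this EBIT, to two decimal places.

1.25

Annual interest charges come to £109,500.00.
DFL = EBIT ÷ (EBIT − I) = £541,000 ÷ (£541,000 − £109,500.00) = £541,000 ÷ £431,500.00 = 1.2538.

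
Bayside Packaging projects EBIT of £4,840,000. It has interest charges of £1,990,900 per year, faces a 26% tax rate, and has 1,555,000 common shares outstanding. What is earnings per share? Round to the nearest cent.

£1.36

Pre-tax income = £4,840,000 − £1,990,900.00 = £2,849,100.00.
After tax at 26%: net income = £2,849,100.00 × 0.74 = £2,108,334.00.
Per share: £2,108,334.00 / 1,555,000 shares = £1.36.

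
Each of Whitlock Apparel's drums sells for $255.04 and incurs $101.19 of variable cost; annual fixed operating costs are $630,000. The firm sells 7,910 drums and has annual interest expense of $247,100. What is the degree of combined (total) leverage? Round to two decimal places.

Contribution at this volume is 7,910 × $153.85 = $1,216,953.50.
EBIT = $1,216,953.50 − $630,000 = $586,953.50. Interest = $247,100.00, so EBIT − I = $339,853.50.
Degree of total leverage = total CM / (EBIT − interest) = $1,216,953.50 / $339,853.50 = 3.5808.

3.58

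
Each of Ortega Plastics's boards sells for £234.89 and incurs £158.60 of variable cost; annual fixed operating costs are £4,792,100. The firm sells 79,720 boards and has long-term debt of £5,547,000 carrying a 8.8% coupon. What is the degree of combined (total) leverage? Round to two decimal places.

7.59

Contribution at this volume is 79,720 × £76.29 = £6,081,838.80.
EBIT = £6,081,838.80 − £4,792,100 = £1,289,738.80. Interest = £488,136.00.
DOL = £6,081,838.80 ÷ £1,289,738.80 = 4.7156; DFL = £1,289,738.80 ÷ £801,602.80 = 1.6089.
DCL = DOL × DFL = 4.7156 × 1.6089 = 7.5869.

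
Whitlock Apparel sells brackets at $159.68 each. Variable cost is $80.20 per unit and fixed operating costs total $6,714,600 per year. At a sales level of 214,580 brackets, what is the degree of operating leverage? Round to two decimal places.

1.65

At 214,580 units, contribution = 214,580 × $79.48 = $17,054,818.40.
EBIT = $17,054,818.40 − $6,714,600 = $10,340,218.40.
Degree of operating leverage = $17,054,818.40 / $10,340,218.40 = 1.6494.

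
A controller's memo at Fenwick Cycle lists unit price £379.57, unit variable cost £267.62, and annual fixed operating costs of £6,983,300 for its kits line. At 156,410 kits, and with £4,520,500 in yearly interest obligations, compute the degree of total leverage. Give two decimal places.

2.92

Total contribution margin = 156,410 × £111.95 = £17,510,099.50.
EBIT = £17,510,099.50 − £6,983,300 = £10,526,799.50. Interest = £4,520,500.00, so EBIT − I = £6,006,299.50.
Degree of total leverage = total CM / (EBIT − interest) = £17,510,099.50 / £6,006,299.50 = 2.9153.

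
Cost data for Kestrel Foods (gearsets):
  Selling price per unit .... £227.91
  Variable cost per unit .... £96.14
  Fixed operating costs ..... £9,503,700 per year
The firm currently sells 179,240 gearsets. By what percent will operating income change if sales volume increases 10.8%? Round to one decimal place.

+18.1%

At 179,240 units, contribution = 179,240 × £131.77 = £23,618,454.80.
Operating income = contribution − fixed costs = £23,618,454.80 − £9,503,700 = £14,114,754.80.
So DOL = total CM / EBIT = £23,618,454.80 / £14,114,754.80 = 1.6733.
Operating income changes by 1.6733 × +10.8% = +18.1%.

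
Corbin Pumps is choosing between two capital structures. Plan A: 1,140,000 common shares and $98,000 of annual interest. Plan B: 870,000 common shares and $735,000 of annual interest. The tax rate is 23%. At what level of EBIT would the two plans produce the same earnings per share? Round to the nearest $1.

At indifference, (EBIT − 98,000)(1 − t)/1,140,000 = (EBIT − 735,000)(1 − t)/870,000.
The (1 − t) factor cancels: (EBIT − 98,000) × 870,000 = (EBIT − 735,000) × 1,140,000.
Solving, EBIT = (735,000·1,140,000 − 98,000·870,000) / (1,140,000 − 870,000) = 752,640,000,000 / 270,000 = 2,787,555.56.

$2,787,556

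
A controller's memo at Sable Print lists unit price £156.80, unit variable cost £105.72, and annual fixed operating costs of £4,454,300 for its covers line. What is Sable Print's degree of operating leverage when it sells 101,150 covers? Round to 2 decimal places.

7.25

Total contribution margin = 101,150 × £51.08 = £5,166,742.00.
Subtracting fixed costs: EBIT = £5,166,742.00 − £4,454,300 = £712,442.00.
So DOL = total CM / EBIT = £5,166,742.00 / £712,442.00 = 7.2522.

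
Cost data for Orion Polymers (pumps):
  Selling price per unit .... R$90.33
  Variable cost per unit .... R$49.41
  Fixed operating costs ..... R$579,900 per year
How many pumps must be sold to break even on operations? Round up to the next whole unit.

Unit CM = price − variable cost = R$90.33 − R$49.41 = R$40.92.
Break-even volume = fixed costs ÷ CM per unit = R$579,900 ÷ R$40.92 = 14,171.55, so 14,172 pumps.

14,172 pumps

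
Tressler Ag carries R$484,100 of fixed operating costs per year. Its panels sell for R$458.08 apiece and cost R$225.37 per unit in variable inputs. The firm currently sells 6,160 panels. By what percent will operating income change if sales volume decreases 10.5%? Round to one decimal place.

-15.9%

At 6,160 units, contribution = 6,160 × R$232.71 = R$1,433,493.60.
Operating income = contribution − fixed costs = R$1,433,493.60 − R$484,100 = R$949,393.60.
So DOL = total CM / EBIT = R$1,433,493.60 / R$949,393.60 = 1.5099.
%ΔEBIT = DOL × %ΔSales = 1.5099 × -10.5% = -15.9%.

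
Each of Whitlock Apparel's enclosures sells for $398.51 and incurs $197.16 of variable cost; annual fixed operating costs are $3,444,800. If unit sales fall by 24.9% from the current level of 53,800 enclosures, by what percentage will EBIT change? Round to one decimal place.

Contribution at this volume is 53,800 × $201.35 = $10,832,630.00.
Operating income = contribution − fixed costs = $10,832,630.00 − $3,444,800 = $7,387,830.00.
Degree of operating leverage = $10,832,630.00 / $7,387,830.00 = 1.4663.
So EBIT moves 1.4663 × (-24.9%) = -36.5%.

-36.5%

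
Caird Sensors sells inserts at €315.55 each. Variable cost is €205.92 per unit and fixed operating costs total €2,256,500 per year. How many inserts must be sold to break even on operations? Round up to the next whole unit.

Each unit contributes €315.55 − €205.92 = €109.63.
Units to break even: €2,256,500 ÷ €109.63 = 20,582.87, rounded up to 20,583.

20,583 inserts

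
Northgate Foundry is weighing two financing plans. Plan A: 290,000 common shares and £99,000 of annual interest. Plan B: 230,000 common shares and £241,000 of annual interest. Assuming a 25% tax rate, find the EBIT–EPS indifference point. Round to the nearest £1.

£785,333

Set EPS_A = EPS_B: (EBIT − £99,000)(1 − 0.25) ÷ 290,000 = (EBIT − £241,000)(1 − 0.25) ÷ 230,000.
Cancelling (1 − t) and cross-multiplying: 230,000·(EBIT − 99,000) = 290,000·(EBIT − 241,000).
Solving, EBIT = (241,000·290,000 − 99,000·230,000) / (290,000 − 230,000) = 47,120,000,000 / 60,000 = 785,333.33.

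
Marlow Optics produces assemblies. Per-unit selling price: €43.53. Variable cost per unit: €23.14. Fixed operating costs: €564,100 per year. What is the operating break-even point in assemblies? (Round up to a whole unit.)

Contribution margin per unit = €43.53 − €23.14 = €20.39.
Units to break even: €564,100 ÷ €20.39 = 27,665.52, rounded up to 27,666.

27,666 assemblies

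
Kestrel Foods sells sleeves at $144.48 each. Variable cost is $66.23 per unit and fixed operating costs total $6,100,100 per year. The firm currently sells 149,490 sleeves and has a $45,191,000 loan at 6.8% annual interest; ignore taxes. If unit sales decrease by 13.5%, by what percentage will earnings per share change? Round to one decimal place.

-62.6%

At 149,490 units, contribution = 149,490 × $78.25 = $11,697,592.50.
Subtracting fixed costs: EBIT = $11,697,592.50 − $6,100,100 = $5,597,492.50.
Interest = $3,072,988.00, so EBIT − I = $2,524,504.50.
DCL = total CM / (EBIT − I) = $11,697,592.50 / $2,524,504.50 = 4.6336.
%ΔEPS = DCL × %ΔSales = 4.6336 × -13.5% = -62.6%.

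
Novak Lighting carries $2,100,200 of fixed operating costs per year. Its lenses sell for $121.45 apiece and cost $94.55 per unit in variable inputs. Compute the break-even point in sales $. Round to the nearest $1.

$9,482,130

Contribution margin per unit = $121.45 − $94.55 = $26.90, a CM ratio of $26.90 ÷ $121.45 = 0.2215.
Break-even sales = FC ÷ CM ratio = $2,100,200 × $121.45 / $26.90 = $9,482,130.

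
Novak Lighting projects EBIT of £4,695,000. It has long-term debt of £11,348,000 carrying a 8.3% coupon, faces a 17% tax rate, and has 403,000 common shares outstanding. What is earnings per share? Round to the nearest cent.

Interest = £941,884.00, so EBT = £4,695,000 − £941,884.00 = £3,753,116.00.
After tax at 17%: net income = £3,753,116.00 × 0.83 = £3,115,086.28.
Per share: £3,115,086.28 / 403,000 shares = £7.73.

£7.73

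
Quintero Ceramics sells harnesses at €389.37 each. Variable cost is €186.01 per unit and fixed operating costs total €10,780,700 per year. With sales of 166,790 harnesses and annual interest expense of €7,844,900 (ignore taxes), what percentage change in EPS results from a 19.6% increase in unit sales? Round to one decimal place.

At 166,790 units, contribution = 166,790 × €203.36 = €33,918,414.40.
Subtracting fixed costs: EBIT = €33,918,414.40 − €10,780,700 = €23,137,714.40.
After interest of €7,844,900.00, pre-tax earnings = €15,292,814.40.
Degree of combined leverage = contribution ÷ (EBIT − I) = €33,918,414.40 ÷ €15,292,814.40 = 2.2179.
EPS therefore changes by 2.2179 × (+19.6%) = +43.5%.

+43.5%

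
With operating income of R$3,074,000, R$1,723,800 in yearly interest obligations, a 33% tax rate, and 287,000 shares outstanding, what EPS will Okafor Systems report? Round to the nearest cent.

R$3.15

Interest = R$1,723,800.00, so EBT = R$3,074,000 − R$1,723,800.00 = R$1,350,200.00.
Net income = R$1,350,200.00 × (1 − 0.33) = R$904,634.00.
Per share: R$904,634.00 / 287,000 shares = R$3.15.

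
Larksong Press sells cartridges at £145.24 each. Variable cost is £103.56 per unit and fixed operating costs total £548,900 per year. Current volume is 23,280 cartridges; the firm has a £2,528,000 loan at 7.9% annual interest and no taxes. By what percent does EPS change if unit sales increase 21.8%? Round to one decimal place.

At 23,280 units, contribution = 23,280 × £41.68 = £970,310.40.
Operating income = contribution − fixed costs = £970,310.40 − £548,900 = £421,410.40.
Interest = £199,712.00, so EBIT − I = £221,698.40.
Degree of combined leverage = contribution ÷ (EBIT − I) = £970,310.40 ÷ £221,698.40 = 4.3767.
%ΔEPS = DCL × %ΔSales = 4.3767 × +21.8% = +95.4%.

+95.4%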